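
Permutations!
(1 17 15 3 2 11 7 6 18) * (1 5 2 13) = [0, 17, 11, 13, 4, 2, 18, 6, 8, 9, 10, 7, 12, 1, 14, 3, 16, 15, 5] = (1 17 15 3 13)(2 11 7 6 18 5)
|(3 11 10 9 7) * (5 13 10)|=|(3 11 5 13 10 9 7)|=7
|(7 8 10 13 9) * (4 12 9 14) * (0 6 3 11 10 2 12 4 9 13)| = 35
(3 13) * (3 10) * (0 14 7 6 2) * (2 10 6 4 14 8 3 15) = (0 8 3 13 6 10 15 2)(4 14 7) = [8, 1, 0, 13, 14, 5, 10, 4, 3, 9, 15, 11, 12, 6, 7, 2]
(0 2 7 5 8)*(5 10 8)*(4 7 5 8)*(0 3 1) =(0 2 5 8 3 1)(4 7 10) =[2, 0, 5, 1, 7, 8, 6, 10, 3, 9, 4]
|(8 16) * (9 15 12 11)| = |(8 16)(9 15 12 11)| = 4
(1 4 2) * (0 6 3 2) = (0 6 3 2 1 4) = [6, 4, 1, 2, 0, 5, 3]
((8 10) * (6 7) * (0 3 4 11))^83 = ((0 3 4 11)(6 7)(8 10))^83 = (0 11 4 3)(6 7)(8 10)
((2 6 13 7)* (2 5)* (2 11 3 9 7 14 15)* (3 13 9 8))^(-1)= (2 15 14 13 11 5 7 9 6)(3 8)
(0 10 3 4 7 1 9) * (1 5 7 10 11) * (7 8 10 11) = (0 7 5 8 10 3 4 11 1 9) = [7, 9, 2, 4, 11, 8, 6, 5, 10, 0, 3, 1]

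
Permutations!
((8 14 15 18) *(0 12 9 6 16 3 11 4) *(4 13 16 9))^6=((0 12 4)(3 11 13 16)(6 9)(8 14 15 18))^6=(3 13)(8 15)(11 16)(14 18)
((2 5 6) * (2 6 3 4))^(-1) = (6)(2 4 3 5)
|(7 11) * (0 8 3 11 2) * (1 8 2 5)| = |(0 2)(1 8 3 11 7 5)| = 6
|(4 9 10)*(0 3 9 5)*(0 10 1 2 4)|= |(0 3 9 1 2 4 5 10)|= 8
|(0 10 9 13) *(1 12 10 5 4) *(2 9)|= 9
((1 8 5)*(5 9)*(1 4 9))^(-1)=(1 8)(4 5 9)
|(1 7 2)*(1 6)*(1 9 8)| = 6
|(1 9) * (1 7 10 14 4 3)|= 7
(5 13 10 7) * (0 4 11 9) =[4, 1, 2, 3, 11, 13, 6, 5, 8, 0, 7, 9, 12, 10] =(0 4 11 9)(5 13 10 7)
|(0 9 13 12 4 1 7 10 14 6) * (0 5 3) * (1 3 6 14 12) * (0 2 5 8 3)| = 40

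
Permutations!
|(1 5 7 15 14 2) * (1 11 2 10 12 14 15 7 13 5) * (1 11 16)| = |(1 11 2 16)(5 13)(10 12 14)| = 12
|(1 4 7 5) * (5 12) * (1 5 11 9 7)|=4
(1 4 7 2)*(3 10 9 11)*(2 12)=(1 4 7 12 2)(3 10 9 11)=[0, 4, 1, 10, 7, 5, 6, 12, 8, 11, 9, 3, 2]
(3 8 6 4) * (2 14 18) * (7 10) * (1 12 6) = (1 12 6 4 3 8)(2 14 18)(7 10) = [0, 12, 14, 8, 3, 5, 4, 10, 1, 9, 7, 11, 6, 13, 18, 15, 16, 17, 2]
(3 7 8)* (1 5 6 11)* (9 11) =(1 5 6 9 11)(3 7 8) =[0, 5, 2, 7, 4, 6, 9, 8, 3, 11, 10, 1]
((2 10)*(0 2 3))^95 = (0 3 10 2)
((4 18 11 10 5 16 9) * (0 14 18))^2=((0 14 18 11 10 5 16 9 4))^2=(0 18 10 16 4 14 11 5 9)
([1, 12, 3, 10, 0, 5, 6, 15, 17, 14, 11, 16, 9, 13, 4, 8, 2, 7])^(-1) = [4, 0, 16, 2, 14, 5, 6, 17, 15, 12, 3, 10, 1, 13, 9, 7, 11, 8]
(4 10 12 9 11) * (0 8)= (0 8)(4 10 12 9 11)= [8, 1, 2, 3, 10, 5, 6, 7, 0, 11, 12, 4, 9]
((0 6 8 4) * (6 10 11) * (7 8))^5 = (0 8 6 10 4 7 11)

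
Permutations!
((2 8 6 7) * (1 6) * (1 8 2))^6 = (8)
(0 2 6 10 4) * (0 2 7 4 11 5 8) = [7, 1, 6, 3, 2, 8, 10, 4, 0, 9, 11, 5] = (0 7 4 2 6 10 11 5 8)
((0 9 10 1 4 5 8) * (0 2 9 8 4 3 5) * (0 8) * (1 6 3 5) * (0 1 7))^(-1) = ((0 1 5 4 8 2 9 10 6 3 7))^(-1) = (0 7 3 6 10 9 2 8 4 5 1)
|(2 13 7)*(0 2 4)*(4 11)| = |(0 2 13 7 11 4)| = 6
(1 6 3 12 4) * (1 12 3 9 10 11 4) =[0, 6, 2, 3, 12, 5, 9, 7, 8, 10, 11, 4, 1] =(1 6 9 10 11 4 12)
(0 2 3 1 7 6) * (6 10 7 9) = (0 2 3 1 9 6)(7 10) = [2, 9, 3, 1, 4, 5, 0, 10, 8, 6, 7]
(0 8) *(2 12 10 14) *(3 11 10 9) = (0 8)(2 12 9 3 11 10 14) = [8, 1, 12, 11, 4, 5, 6, 7, 0, 3, 14, 10, 9, 13, 2]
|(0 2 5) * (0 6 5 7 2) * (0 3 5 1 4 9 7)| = 9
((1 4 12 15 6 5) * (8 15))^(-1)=(1 5 6 15 8 12 4)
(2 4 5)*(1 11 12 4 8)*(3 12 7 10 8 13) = [0, 11, 13, 12, 5, 2, 6, 10, 1, 9, 8, 7, 4, 3] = (1 11 7 10 8)(2 13 3 12 4 5)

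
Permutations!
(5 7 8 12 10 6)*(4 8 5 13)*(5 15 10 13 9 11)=(4 8 12 13)(5 7 15 10 6 9 11)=[0, 1, 2, 3, 8, 7, 9, 15, 12, 11, 6, 5, 13, 4, 14, 10]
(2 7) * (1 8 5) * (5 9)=(1 8 9 5)(2 7)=[0, 8, 7, 3, 4, 1, 6, 2, 9, 5]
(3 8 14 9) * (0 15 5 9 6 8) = (0 15 5 9 3)(6 8 14) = [15, 1, 2, 0, 4, 9, 8, 7, 14, 3, 10, 11, 12, 13, 6, 5]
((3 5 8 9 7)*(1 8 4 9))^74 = ((1 8)(3 5 4 9 7))^74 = (3 7 9 4 5)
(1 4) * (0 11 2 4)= [11, 0, 4, 3, 1, 5, 6, 7, 8, 9, 10, 2]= (0 11 2 4 1)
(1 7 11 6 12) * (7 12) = (1 12)(6 7 11) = [0, 12, 2, 3, 4, 5, 7, 11, 8, 9, 10, 6, 1]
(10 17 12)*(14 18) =[0, 1, 2, 3, 4, 5, 6, 7, 8, 9, 17, 11, 10, 13, 18, 15, 16, 12, 14] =(10 17 12)(14 18)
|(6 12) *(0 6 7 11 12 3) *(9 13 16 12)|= |(0 6 3)(7 11 9 13 16 12)|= 6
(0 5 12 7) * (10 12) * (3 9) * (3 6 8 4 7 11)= (0 5 10 12 11 3 9 6 8 4 7)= [5, 1, 2, 9, 7, 10, 8, 0, 4, 6, 12, 3, 11]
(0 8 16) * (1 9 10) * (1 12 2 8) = [1, 9, 8, 3, 4, 5, 6, 7, 16, 10, 12, 11, 2, 13, 14, 15, 0] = (0 1 9 10 12 2 8 16)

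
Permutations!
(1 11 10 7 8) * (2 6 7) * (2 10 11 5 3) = (11)(1 5 3 2 6 7 8) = [0, 5, 6, 2, 4, 3, 7, 8, 1, 9, 10, 11]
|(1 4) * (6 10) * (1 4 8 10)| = |(1 8 10 6)| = 4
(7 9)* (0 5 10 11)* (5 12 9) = (0 12 9 7 5 10 11) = [12, 1, 2, 3, 4, 10, 6, 5, 8, 7, 11, 0, 9]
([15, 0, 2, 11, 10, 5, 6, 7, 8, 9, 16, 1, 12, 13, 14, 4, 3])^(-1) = (0 1 11 3 16 10 4 15)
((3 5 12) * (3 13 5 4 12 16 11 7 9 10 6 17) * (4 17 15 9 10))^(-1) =(3 17)(4 9 15 6 10 7 11 16 5 13 12) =((3 17)(4 12 13 5 16 11 7 10 6 15 9))^(-1)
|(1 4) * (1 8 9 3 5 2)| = 7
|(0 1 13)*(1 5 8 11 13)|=|(0 5 8 11 13)|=5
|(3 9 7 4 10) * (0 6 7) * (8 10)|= |(0 6 7 4 8 10 3 9)|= 8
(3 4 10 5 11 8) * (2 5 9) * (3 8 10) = (2 5 11 10 9)(3 4) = [0, 1, 5, 4, 3, 11, 6, 7, 8, 2, 9, 10]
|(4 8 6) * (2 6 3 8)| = |(2 6 4)(3 8)| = 6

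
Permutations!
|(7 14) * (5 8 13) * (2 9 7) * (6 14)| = 15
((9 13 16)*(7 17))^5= (7 17)(9 16 13)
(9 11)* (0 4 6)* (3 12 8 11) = (0 4 6)(3 12 8 11 9) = [4, 1, 2, 12, 6, 5, 0, 7, 11, 3, 10, 9, 8]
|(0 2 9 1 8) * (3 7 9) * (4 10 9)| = |(0 2 3 7 4 10 9 1 8)| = 9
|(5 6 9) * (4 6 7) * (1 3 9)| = |(1 3 9 5 7 4 6)| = 7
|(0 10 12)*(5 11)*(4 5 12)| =|(0 10 4 5 11 12)| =6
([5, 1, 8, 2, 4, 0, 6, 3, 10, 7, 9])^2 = [0, 1, 10, 8, 4, 5, 6, 2, 9, 3, 7]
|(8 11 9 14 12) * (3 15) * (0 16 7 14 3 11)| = |(0 16 7 14 12 8)(3 15 11 9)| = 12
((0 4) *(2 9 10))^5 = ((0 4)(2 9 10))^5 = (0 4)(2 10 9)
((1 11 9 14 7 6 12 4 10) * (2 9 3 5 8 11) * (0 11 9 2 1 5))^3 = ((0 11 3)(4 10 5 8 9 14 7 6 12))^3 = (4 8 7)(5 14 12)(6 10 9)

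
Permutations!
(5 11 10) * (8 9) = (5 11 10)(8 9) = [0, 1, 2, 3, 4, 11, 6, 7, 9, 8, 5, 10]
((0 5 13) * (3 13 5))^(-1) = ((0 3 13))^(-1) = (0 13 3)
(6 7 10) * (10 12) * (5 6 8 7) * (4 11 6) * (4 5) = (4 11 6)(7 12 10 8) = [0, 1, 2, 3, 11, 5, 4, 12, 7, 9, 8, 6, 10]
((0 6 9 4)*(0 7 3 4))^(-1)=((0 6 9)(3 4 7))^(-1)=(0 9 6)(3 7 4)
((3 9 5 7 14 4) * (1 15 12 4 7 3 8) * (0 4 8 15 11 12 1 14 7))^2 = ((0 4 15 1 11 12 8 14)(3 9 5))^2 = (0 15 11 8)(1 12 14 4)(3 5 9)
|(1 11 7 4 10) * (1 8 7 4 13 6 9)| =9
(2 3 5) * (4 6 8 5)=(2 3 4 6 8 5)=[0, 1, 3, 4, 6, 2, 8, 7, 5]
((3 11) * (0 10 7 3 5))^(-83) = (0 10 7 3 11 5)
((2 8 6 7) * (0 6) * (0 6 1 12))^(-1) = (0 12 1)(2 7 6 8)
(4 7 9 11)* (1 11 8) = [0, 11, 2, 3, 7, 5, 6, 9, 1, 8, 10, 4] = (1 11 4 7 9 8)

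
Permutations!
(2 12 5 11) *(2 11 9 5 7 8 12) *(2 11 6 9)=[0, 1, 11, 3, 4, 2, 9, 8, 12, 5, 10, 6, 7]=(2 11 6 9 5)(7 8 12)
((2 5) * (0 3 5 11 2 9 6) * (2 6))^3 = ((0 3 5 9 2 11 6))^3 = (0 9 6 5 11 3 2)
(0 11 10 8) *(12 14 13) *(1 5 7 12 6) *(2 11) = (0 2 11 10 8)(1 5 7 12 14 13 6) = [2, 5, 11, 3, 4, 7, 1, 12, 0, 9, 8, 10, 14, 6, 13]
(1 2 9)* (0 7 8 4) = (0 7 8 4)(1 2 9) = [7, 2, 9, 3, 0, 5, 6, 8, 4, 1]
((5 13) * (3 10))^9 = ((3 10)(5 13))^9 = (3 10)(5 13)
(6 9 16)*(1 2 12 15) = (1 2 12 15)(6 9 16) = [0, 2, 12, 3, 4, 5, 9, 7, 8, 16, 10, 11, 15, 13, 14, 1, 6]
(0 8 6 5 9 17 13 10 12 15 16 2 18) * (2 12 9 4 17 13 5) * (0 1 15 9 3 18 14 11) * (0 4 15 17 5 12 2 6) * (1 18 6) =(18)(0 8)(1 17 12 9 13 10 3 6)(2 14 11 4 5 15 16) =[8, 17, 14, 6, 5, 15, 1, 7, 0, 13, 3, 4, 9, 10, 11, 16, 2, 12, 18]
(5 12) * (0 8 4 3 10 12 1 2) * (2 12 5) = (0 8 4 3 10 5 1 12 2) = [8, 12, 0, 10, 3, 1, 6, 7, 4, 9, 5, 11, 2]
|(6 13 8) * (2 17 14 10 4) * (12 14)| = 6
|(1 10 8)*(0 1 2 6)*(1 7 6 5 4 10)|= |(0 7 6)(2 5 4 10 8)|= 15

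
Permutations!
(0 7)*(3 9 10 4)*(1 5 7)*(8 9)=(0 1 5 7)(3 8 9 10 4)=[1, 5, 2, 8, 3, 7, 6, 0, 9, 10, 4]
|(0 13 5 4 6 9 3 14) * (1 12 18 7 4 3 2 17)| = 45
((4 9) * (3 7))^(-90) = (9)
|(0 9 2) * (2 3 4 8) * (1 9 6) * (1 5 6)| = |(0 1 9 3 4 8 2)(5 6)| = 14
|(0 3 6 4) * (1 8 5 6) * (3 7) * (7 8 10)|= 20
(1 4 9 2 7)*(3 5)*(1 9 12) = (1 4 12)(2 7 9)(3 5) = [0, 4, 7, 5, 12, 3, 6, 9, 8, 2, 10, 11, 1]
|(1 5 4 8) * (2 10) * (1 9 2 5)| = 6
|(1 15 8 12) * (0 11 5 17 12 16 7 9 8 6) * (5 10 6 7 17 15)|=36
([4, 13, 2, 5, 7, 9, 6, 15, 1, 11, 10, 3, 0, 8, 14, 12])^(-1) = (0 12 15 7 4)(1 8 13)(3 11 9 5)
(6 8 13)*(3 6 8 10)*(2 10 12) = (2 10 3 6 12)(8 13) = [0, 1, 10, 6, 4, 5, 12, 7, 13, 9, 3, 11, 2, 8]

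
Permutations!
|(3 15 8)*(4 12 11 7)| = 12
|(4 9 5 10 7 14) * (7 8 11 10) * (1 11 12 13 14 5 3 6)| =22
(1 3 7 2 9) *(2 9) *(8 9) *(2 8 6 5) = [0, 3, 8, 7, 4, 2, 5, 6, 9, 1] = (1 3 7 6 5 2 8 9)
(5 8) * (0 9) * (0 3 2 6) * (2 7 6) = [9, 1, 2, 7, 4, 8, 0, 6, 5, 3] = (0 9 3 7 6)(5 8)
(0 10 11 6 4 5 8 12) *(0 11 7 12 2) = (0 10 7 12 11 6 4 5 8 2) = [10, 1, 0, 3, 5, 8, 4, 12, 2, 9, 7, 6, 11]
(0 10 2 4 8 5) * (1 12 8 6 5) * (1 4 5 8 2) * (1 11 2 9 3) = (0 10 11 2 5)(1 12 9 3)(4 6 8) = [10, 12, 5, 1, 6, 0, 8, 7, 4, 3, 11, 2, 9]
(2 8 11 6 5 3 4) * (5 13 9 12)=[0, 1, 8, 4, 2, 3, 13, 7, 11, 12, 10, 6, 5, 9]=(2 8 11 6 13 9 12 5 3 4)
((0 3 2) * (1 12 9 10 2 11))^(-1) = (0 2 10 9 12 1 11 3)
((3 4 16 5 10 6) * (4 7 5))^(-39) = (3 7 5 10 6)(4 16)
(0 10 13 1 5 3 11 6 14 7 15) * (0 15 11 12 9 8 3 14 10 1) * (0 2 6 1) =(15)(1 5 14 7 11)(2 6 10 13)(3 12 9 8) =[0, 5, 6, 12, 4, 14, 10, 11, 3, 8, 13, 1, 9, 2, 7, 15]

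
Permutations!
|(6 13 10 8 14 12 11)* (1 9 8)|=9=|(1 9 8 14 12 11 6 13 10)|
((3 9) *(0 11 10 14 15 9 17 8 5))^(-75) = ((0 11 10 14 15 9 3 17 8 5))^(-75) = (0 9)(3 11)(5 15)(8 14)(10 17)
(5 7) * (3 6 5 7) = (7)(3 6 5) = [0, 1, 2, 6, 4, 3, 5, 7]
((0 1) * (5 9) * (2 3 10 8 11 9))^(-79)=((0 1)(2 3 10 8 11 9 5))^(-79)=(0 1)(2 9 8 3 5 11 10)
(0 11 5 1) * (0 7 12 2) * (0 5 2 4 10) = (0 11 2 5 1 7 12 4 10) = [11, 7, 5, 3, 10, 1, 6, 12, 8, 9, 0, 2, 4]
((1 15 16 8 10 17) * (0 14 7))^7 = (0 14 7)(1 15 16 8 10 17)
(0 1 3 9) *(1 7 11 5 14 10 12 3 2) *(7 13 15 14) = (0 13 15 14 10 12 3 9)(1 2)(5 7 11) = [13, 2, 1, 9, 4, 7, 6, 11, 8, 0, 12, 5, 3, 15, 10, 14]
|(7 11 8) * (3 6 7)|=5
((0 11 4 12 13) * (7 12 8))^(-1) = (0 13 12 7 8 4 11)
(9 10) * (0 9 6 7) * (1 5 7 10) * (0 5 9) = (1 9)(5 7)(6 10) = [0, 9, 2, 3, 4, 7, 10, 5, 8, 1, 6]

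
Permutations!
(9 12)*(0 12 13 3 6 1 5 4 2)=(0 12 9 13 3 6 1 5 4 2)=[12, 5, 0, 6, 2, 4, 1, 7, 8, 13, 10, 11, 9, 3]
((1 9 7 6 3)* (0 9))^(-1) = ((0 9 7 6 3 1))^(-1) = (0 1 3 6 7 9)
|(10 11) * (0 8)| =|(0 8)(10 11)| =2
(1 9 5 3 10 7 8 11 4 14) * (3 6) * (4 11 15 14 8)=(1 9 5 6 3 10 7 4 8 15 14)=[0, 9, 2, 10, 8, 6, 3, 4, 15, 5, 7, 11, 12, 13, 1, 14]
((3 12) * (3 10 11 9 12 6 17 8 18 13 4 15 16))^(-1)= ((3 6 17 8 18 13 4 15 16)(9 12 10 11))^(-1)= (3 16 15 4 13 18 8 17 6)(9 11 10 12)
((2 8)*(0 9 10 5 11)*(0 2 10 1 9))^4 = (2 11 5 10 8)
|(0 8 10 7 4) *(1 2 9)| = |(0 8 10 7 4)(1 2 9)| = 15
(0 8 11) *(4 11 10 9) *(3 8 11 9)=(0 11)(3 8 10)(4 9)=[11, 1, 2, 8, 9, 5, 6, 7, 10, 4, 3, 0]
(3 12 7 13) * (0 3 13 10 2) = (13)(0 3 12 7 10 2) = [3, 1, 0, 12, 4, 5, 6, 10, 8, 9, 2, 11, 7, 13]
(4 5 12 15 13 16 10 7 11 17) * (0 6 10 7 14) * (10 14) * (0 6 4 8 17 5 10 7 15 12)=(0 4 10 7 11 5)(6 14)(8 17)(13 16 15)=[4, 1, 2, 3, 10, 0, 14, 11, 17, 9, 7, 5, 12, 16, 6, 13, 15, 8]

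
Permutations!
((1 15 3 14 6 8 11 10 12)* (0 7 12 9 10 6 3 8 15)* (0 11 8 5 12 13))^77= (0 13 7)(1 12 5 15 6 11)(3 14)(9 10)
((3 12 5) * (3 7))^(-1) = ((3 12 5 7))^(-1) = (3 7 5 12)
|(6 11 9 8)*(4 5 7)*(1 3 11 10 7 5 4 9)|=|(1 3 11)(6 10 7 9 8)|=15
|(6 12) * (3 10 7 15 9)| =10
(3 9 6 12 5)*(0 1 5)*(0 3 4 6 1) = [0, 5, 2, 9, 6, 4, 12, 7, 8, 1, 10, 11, 3] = (1 5 4 6 12 3 9)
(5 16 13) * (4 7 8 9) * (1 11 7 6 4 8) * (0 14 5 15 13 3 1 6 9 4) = [14, 11, 2, 1, 9, 16, 0, 6, 4, 8, 10, 7, 12, 15, 5, 13, 3] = (0 14 5 16 3 1 11 7 6)(4 9 8)(13 15)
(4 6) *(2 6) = (2 6 4) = [0, 1, 6, 3, 2, 5, 4]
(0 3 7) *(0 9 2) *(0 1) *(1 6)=(0 3 7 9 2 6 1)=[3, 0, 6, 7, 4, 5, 1, 9, 8, 2]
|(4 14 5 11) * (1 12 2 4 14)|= |(1 12 2 4)(5 11 14)|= 12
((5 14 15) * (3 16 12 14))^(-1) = (3 5 15 14 12 16)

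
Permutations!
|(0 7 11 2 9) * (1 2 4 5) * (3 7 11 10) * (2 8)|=24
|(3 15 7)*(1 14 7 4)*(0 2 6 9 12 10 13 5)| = |(0 2 6 9 12 10 13 5)(1 14 7 3 15 4)| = 24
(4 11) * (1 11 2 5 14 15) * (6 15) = [0, 11, 5, 3, 2, 14, 15, 7, 8, 9, 10, 4, 12, 13, 6, 1] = (1 11 4 2 5 14 6 15)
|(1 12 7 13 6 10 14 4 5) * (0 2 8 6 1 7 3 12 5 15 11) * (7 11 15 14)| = |(15)(0 2 8 6 10 7 13 1 5 11)(3 12)(4 14)| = 10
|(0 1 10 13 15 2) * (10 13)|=5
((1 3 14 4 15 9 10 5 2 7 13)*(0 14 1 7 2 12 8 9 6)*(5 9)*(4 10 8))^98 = (0 15 12 8 10)(4 5 9 14 6) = ((0 14 10 9 8 5 12 4 15 6)(1 3)(7 13))^98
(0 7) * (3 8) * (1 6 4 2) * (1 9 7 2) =(0 2 9 7)(1 6 4)(3 8) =[2, 6, 9, 8, 1, 5, 4, 0, 3, 7]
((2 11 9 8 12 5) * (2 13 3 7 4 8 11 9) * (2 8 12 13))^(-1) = (2 5 12 4 7 3 13 8 11 9)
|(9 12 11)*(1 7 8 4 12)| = 7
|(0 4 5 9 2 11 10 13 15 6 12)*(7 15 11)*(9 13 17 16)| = 14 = |(0 4 5 13 11 10 17 16 9 2 7 15 6 12)|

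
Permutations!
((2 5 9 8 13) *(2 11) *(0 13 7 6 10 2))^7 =((0 13 11)(2 5 9 8 7 6 10))^7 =(0 13 11)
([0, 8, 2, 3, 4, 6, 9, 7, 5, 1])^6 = (1 8 5 6 9)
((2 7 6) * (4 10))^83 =(2 6 7)(4 10)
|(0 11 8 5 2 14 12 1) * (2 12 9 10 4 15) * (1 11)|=12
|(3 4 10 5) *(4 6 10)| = 4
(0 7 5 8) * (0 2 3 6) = [7, 1, 3, 6, 4, 8, 0, 5, 2] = (0 7 5 8 2 3 6)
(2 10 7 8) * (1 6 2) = (1 6 2 10 7 8) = [0, 6, 10, 3, 4, 5, 2, 8, 1, 9, 7]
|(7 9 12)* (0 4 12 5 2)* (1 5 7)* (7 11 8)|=|(0 4 12 1 5 2)(7 9 11 8)|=12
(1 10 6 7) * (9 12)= (1 10 6 7)(9 12)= [0, 10, 2, 3, 4, 5, 7, 1, 8, 12, 6, 11, 9]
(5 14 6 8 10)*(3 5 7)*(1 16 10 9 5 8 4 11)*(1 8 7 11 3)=(1 16 10 11 8 9 5 14 6 4 3 7)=[0, 16, 2, 7, 3, 14, 4, 1, 9, 5, 11, 8, 12, 13, 6, 15, 10]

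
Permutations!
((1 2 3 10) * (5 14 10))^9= (1 5)(2 14)(3 10)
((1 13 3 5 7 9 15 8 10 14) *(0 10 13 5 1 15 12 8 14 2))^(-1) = (0 2 10)(1 3 13 8 12 9 7 5)(14 15)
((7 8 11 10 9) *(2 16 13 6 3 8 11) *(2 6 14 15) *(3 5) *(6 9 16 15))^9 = (2 15)(3 6 13 10 7 8 5 14 16 11 9)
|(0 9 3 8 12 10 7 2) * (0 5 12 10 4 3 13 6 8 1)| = 13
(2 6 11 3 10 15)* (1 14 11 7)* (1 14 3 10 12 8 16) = [0, 3, 6, 12, 4, 5, 7, 14, 16, 9, 15, 10, 8, 13, 11, 2, 1] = (1 3 12 8 16)(2 6 7 14 11 10 15)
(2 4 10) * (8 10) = (2 4 8 10) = [0, 1, 4, 3, 8, 5, 6, 7, 10, 9, 2]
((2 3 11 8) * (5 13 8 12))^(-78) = (2 8 13 5 12 11 3)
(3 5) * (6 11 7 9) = (3 5)(6 11 7 9) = [0, 1, 2, 5, 4, 3, 11, 9, 8, 6, 10, 7]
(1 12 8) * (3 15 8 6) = [0, 12, 2, 15, 4, 5, 3, 7, 1, 9, 10, 11, 6, 13, 14, 8] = (1 12 6 3 15 8)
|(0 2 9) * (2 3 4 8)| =6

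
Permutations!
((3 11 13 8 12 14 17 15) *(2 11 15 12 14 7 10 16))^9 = (2 16 10 7 12 17 14 8 13 11)(3 15)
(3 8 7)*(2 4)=[0, 1, 4, 8, 2, 5, 6, 3, 7]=(2 4)(3 8 7)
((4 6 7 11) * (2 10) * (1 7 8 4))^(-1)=(1 11 7)(2 10)(4 8 6)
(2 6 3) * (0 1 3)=(0 1 3 2 6)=[1, 3, 6, 2, 4, 5, 0]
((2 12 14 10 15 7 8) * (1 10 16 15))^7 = (16)(1 10) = ((1 10)(2 12 14 16 15 7 8))^7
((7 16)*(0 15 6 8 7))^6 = (16)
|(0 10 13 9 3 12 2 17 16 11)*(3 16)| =12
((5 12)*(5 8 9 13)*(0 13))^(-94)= ((0 13 5 12 8 9))^(-94)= (0 5 8)(9 13 12)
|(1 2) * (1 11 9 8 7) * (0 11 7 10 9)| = |(0 11)(1 2 7)(8 10 9)| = 6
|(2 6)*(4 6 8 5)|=5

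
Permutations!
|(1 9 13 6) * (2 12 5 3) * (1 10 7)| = 12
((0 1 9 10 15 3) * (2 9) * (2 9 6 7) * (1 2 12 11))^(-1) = ((0 2 6 7 12 11 1 9 10 15 3))^(-1) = (0 3 15 10 9 1 11 12 7 6 2)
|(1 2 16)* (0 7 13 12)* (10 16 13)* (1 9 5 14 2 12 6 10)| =8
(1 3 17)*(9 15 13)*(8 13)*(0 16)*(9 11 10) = (0 16)(1 3 17)(8 13 11 10 9 15) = [16, 3, 2, 17, 4, 5, 6, 7, 13, 15, 9, 10, 12, 11, 14, 8, 0, 1]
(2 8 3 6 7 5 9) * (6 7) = [0, 1, 8, 7, 4, 9, 6, 5, 3, 2] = (2 8 3 7 5 9)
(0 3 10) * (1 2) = [3, 2, 1, 10, 4, 5, 6, 7, 8, 9, 0] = (0 3 10)(1 2)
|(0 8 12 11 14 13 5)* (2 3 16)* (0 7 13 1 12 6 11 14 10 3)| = |(0 8 6 11 10 3 16 2)(1 12 14)(5 7 13)| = 24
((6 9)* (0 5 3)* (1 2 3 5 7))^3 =((0 7 1 2 3)(6 9))^3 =(0 2 7 3 1)(6 9)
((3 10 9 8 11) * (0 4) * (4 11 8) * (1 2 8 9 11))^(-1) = ((0 1 2 8 9 4)(3 10 11))^(-1) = (0 4 9 8 2 1)(3 11 10)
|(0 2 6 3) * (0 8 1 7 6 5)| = 15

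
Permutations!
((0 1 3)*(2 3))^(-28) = ((0 1 2 3))^(-28) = (3)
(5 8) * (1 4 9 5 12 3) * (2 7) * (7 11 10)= (1 4 9 5 8 12 3)(2 11 10 7)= [0, 4, 11, 1, 9, 8, 6, 2, 12, 5, 7, 10, 3]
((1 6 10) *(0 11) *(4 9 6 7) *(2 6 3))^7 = (0 11)(1 10 6 2 3 9 4 7)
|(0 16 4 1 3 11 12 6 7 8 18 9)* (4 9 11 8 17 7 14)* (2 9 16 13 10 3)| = 14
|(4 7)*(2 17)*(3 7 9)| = |(2 17)(3 7 4 9)| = 4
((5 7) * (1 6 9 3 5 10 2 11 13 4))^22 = ((1 6 9 3 5 7 10 2 11 13 4))^22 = (13)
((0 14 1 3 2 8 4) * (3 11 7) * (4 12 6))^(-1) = (0 4 6 12 8 2 3 7 11 1 14)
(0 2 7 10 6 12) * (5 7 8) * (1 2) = (0 1 2 8 5 7 10 6 12) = [1, 2, 8, 3, 4, 7, 12, 10, 5, 9, 6, 11, 0]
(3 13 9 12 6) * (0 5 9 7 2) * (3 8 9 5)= [3, 1, 0, 13, 4, 5, 8, 2, 9, 12, 10, 11, 6, 7]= (0 3 13 7 2)(6 8 9 12)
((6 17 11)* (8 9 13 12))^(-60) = ((6 17 11)(8 9 13 12))^(-60) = (17)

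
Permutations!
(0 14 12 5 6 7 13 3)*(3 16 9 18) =(0 14 12 5 6 7 13 16 9 18 3) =[14, 1, 2, 0, 4, 6, 7, 13, 8, 18, 10, 11, 5, 16, 12, 15, 9, 17, 3]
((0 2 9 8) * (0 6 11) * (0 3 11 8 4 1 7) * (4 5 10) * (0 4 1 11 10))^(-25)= (0 5 9 2)(1 10 3 11 4 7)(6 8)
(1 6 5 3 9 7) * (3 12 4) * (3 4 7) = (1 6 5 12 7)(3 9) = [0, 6, 2, 9, 4, 12, 5, 1, 8, 3, 10, 11, 7]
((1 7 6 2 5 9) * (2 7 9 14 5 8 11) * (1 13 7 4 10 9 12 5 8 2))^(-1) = (1 11 8 14 5 12)(4 6 7 13 9 10)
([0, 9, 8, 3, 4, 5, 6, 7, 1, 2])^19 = [0, 8, 9, 3, 4, 5, 6, 7, 2, 1]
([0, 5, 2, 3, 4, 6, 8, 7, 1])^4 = [0, 1, 2, 3, 4, 5, 6, 7, 8]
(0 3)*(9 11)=[3, 1, 2, 0, 4, 5, 6, 7, 8, 11, 10, 9]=(0 3)(9 11)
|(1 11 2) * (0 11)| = 4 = |(0 11 2 1)|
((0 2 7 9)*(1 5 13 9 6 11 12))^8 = ((0 2 7 6 11 12 1 5 13 9))^8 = (0 13 1 11 7)(2 9 5 12 6)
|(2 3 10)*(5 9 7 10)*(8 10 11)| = |(2 3 5 9 7 11 8 10)| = 8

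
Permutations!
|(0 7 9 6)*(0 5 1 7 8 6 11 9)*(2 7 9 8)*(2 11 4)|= |(0 11 8 6 5 1 9 4 2 7)|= 10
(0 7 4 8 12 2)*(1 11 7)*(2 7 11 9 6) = (0 1 9 6 2)(4 8 12 7) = [1, 9, 0, 3, 8, 5, 2, 4, 12, 6, 10, 11, 7]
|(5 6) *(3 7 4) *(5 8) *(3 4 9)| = 3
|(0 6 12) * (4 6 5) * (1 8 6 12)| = |(0 5 4 12)(1 8 6)| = 12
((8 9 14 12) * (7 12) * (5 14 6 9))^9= (5 8 12 7 14)(6 9)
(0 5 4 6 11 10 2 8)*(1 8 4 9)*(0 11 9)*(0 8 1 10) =[5, 1, 4, 3, 6, 8, 9, 7, 11, 10, 2, 0] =(0 5 8 11)(2 4 6 9 10)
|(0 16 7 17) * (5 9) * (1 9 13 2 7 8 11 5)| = |(0 16 8 11 5 13 2 7 17)(1 9)| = 18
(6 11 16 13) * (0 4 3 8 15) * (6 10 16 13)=(0 4 3 8 15)(6 11 13 10 16)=[4, 1, 2, 8, 3, 5, 11, 7, 15, 9, 16, 13, 12, 10, 14, 0, 6]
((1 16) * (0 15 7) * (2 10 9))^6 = (16)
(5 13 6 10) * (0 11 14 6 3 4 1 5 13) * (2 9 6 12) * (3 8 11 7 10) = (0 7 10 13 8 11 14 12 2 9 6 3 4 1 5) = [7, 5, 9, 4, 1, 0, 3, 10, 11, 6, 13, 14, 2, 8, 12]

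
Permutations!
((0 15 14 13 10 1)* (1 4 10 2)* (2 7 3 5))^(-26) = ((0 15 14 13 7 3 5 2 1)(4 10))^(-26) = (0 15 14 13 7 3 5 2 1)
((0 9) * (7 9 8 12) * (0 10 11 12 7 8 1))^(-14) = ((0 1)(7 9 10 11 12 8))^(-14) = (7 12 10)(8 11 9)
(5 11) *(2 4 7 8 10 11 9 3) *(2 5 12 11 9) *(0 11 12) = [11, 1, 4, 5, 7, 2, 6, 8, 10, 3, 9, 0, 12] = (12)(0 11)(2 4 7 8 10 9 3 5)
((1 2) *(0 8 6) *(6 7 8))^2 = (8)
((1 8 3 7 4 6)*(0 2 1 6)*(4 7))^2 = (0 1 3)(2 8 4) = ((0 2 1 8 3 4))^2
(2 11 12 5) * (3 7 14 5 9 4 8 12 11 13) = [0, 1, 13, 7, 8, 2, 6, 14, 12, 4, 10, 11, 9, 3, 5] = (2 13 3 7 14 5)(4 8 12 9)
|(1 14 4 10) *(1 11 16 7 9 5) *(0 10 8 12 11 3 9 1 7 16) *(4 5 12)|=12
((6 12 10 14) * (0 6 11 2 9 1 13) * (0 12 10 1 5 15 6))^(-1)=((1 13 12)(2 9 5 15 6 10 14 11))^(-1)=(1 12 13)(2 11 14 10 6 15 5 9)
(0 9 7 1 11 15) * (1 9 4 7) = (0 4 7 9 1 11 15) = [4, 11, 2, 3, 7, 5, 6, 9, 8, 1, 10, 15, 12, 13, 14, 0]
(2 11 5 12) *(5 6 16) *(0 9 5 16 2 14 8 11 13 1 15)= (16)(0 9 5 12 14 8 11 6 2 13 1 15)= [9, 15, 13, 3, 4, 12, 2, 7, 11, 5, 10, 6, 14, 1, 8, 0, 16]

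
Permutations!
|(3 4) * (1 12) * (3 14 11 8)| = 10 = |(1 12)(3 4 14 11 8)|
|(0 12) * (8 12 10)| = 4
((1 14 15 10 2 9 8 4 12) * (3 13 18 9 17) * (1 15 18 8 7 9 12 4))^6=((1 14 18 12 15 10 2 17 3 13 8)(7 9))^6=(1 2 14 17 18 3 12 13 15 8 10)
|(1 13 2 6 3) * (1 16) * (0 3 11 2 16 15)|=|(0 3 15)(1 13 16)(2 6 11)|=3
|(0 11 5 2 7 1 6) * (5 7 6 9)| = 8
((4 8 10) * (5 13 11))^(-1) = ((4 8 10)(5 13 11))^(-1) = (4 10 8)(5 11 13)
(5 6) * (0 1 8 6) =(0 1 8 6 5) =[1, 8, 2, 3, 4, 0, 5, 7, 6]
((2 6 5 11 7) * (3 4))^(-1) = ((2 6 5 11 7)(3 4))^(-1) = (2 7 11 5 6)(3 4)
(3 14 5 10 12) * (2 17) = (2 17)(3 14 5 10 12) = [0, 1, 17, 14, 4, 10, 6, 7, 8, 9, 12, 11, 3, 13, 5, 15, 16, 2]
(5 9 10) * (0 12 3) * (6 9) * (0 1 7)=(0 12 3 1 7)(5 6 9 10)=[12, 7, 2, 1, 4, 6, 9, 0, 8, 10, 5, 11, 3]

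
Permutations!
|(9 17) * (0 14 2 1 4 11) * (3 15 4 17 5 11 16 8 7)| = 24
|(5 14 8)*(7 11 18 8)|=6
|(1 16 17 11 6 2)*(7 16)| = 7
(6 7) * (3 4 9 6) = (3 4 9 6 7) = [0, 1, 2, 4, 9, 5, 7, 3, 8, 6]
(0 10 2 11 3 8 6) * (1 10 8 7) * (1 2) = (0 8 6)(1 10)(2 11 3 7) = [8, 10, 11, 7, 4, 5, 0, 2, 6, 9, 1, 3]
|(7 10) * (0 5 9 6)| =|(0 5 9 6)(7 10)| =4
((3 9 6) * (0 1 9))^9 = ((0 1 9 6 3))^9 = (0 3 6 9 1)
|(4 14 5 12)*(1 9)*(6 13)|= 4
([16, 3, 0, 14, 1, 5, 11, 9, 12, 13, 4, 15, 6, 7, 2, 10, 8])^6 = [15, 8, 11, 12, 16, 5, 3, 7, 4, 9, 0, 14, 1, 13, 6, 2, 10]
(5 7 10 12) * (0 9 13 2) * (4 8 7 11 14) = (0 9 13 2)(4 8 7 10 12 5 11 14) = [9, 1, 0, 3, 8, 11, 6, 10, 7, 13, 12, 14, 5, 2, 4]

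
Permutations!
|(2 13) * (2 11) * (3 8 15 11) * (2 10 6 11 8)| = 6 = |(2 13 3)(6 11 10)(8 15)|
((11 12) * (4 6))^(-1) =(4 6)(11 12) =((4 6)(11 12))^(-1)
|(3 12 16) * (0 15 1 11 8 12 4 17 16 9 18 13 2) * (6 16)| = |(0 15 1 11 8 12 9 18 13 2)(3 4 17 6 16)| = 10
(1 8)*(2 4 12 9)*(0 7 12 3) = (0 7 12 9 2 4 3)(1 8) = [7, 8, 4, 0, 3, 5, 6, 12, 1, 2, 10, 11, 9]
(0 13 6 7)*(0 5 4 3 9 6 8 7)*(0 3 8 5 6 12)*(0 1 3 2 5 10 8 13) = (1 3 9 12)(2 5 4 13 10 8 7 6) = [0, 3, 5, 9, 13, 4, 2, 6, 7, 12, 8, 11, 1, 10]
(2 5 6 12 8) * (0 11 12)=(0 11 12 8 2 5 6)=[11, 1, 5, 3, 4, 6, 0, 7, 2, 9, 10, 12, 8]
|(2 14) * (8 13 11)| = 6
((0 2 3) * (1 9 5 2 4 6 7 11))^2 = ((0 4 6 7 11 1 9 5 2 3))^2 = (0 6 11 9 2)(1 5 3 4 7)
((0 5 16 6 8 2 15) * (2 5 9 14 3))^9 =((0 9 14 3 2 15)(5 16 6 8))^9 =(0 3)(2 9)(5 16 6 8)(14 15)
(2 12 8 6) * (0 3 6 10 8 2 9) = (0 3 6 9)(2 12)(8 10) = [3, 1, 12, 6, 4, 5, 9, 7, 10, 0, 8, 11, 2]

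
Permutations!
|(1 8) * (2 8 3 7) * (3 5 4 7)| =|(1 5 4 7 2 8)| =6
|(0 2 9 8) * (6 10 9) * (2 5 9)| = |(0 5 9 8)(2 6 10)| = 12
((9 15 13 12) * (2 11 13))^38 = (2 13 9)(11 12 15)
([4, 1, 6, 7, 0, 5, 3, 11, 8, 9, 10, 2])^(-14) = (2 6 3 7 11)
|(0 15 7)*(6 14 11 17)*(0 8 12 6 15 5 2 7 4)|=12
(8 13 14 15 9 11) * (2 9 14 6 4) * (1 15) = [0, 15, 9, 3, 2, 5, 4, 7, 13, 11, 10, 8, 12, 6, 1, 14] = (1 15 14)(2 9 11 8 13 6 4)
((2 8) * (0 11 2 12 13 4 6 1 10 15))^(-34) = ((0 11 2 8 12 13 4 6 1 10 15))^(-34) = (0 15 10 1 6 4 13 12 8 2 11)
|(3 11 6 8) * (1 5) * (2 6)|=10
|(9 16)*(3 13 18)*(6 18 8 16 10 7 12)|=10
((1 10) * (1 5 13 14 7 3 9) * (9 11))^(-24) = (1 13 3)(5 7 9)(10 14 11)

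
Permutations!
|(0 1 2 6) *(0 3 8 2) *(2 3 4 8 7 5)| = 14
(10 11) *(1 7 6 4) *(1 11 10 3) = [0, 7, 2, 1, 11, 5, 4, 6, 8, 9, 10, 3] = (1 7 6 4 11 3)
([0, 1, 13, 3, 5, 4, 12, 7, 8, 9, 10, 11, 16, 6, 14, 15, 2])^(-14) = (2 13 6 12 16)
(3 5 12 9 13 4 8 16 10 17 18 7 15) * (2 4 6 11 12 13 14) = (2 4 8 16 10 17 18 7 15 3 5 13 6 11 12 9 14) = [0, 1, 4, 5, 8, 13, 11, 15, 16, 14, 17, 12, 9, 6, 2, 3, 10, 18, 7]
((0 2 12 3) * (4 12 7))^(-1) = (0 3 12 4 7 2)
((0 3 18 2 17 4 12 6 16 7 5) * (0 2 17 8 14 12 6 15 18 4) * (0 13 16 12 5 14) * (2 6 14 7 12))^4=(0 5)(2 4)(3 6)(8 14)(12 13 18)(15 16 17)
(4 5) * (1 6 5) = (1 6 5 4) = [0, 6, 2, 3, 1, 4, 5]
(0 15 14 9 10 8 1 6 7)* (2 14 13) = (0 15 13 2 14 9 10 8 1 6 7) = [15, 6, 14, 3, 4, 5, 7, 0, 1, 10, 8, 11, 12, 2, 9, 13]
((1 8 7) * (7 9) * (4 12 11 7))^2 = ((1 8 9 4 12 11 7))^2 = (1 9 12 7 8 4 11)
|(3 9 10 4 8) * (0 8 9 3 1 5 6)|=|(0 8 1 5 6)(4 9 10)|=15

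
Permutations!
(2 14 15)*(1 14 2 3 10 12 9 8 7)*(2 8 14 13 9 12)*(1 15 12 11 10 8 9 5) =[0, 13, 9, 8, 4, 1, 6, 15, 7, 14, 2, 10, 11, 5, 12, 3] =(1 13 5)(2 9 14 12 11 10)(3 8 7 15)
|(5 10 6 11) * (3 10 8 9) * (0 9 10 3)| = |(0 9)(5 8 10 6 11)| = 10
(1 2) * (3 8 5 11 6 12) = (1 2)(3 8 5 11 6 12) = [0, 2, 1, 8, 4, 11, 12, 7, 5, 9, 10, 6, 3]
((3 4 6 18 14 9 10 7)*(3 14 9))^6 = (3 7 9 6)(4 14 10 18)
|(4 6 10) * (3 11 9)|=3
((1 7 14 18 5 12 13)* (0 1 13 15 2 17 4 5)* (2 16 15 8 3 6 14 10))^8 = ((0 1 7 10 2 17 4 5 12 8 3 6 14 18)(15 16))^8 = (0 12 7 3 2 14 4)(1 8 10 6 17 18 5)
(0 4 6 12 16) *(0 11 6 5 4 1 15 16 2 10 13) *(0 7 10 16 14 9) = (0 1 15 14 9)(2 16 11 6 12)(4 5)(7 10 13) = [1, 15, 16, 3, 5, 4, 12, 10, 8, 0, 13, 6, 2, 7, 9, 14, 11]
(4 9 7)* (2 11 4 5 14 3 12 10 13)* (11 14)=(2 14 3 12 10 13)(4 9 7 5 11)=[0, 1, 14, 12, 9, 11, 6, 5, 8, 7, 13, 4, 10, 2, 3]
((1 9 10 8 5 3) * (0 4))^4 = ((0 4)(1 9 10 8 5 3))^4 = (1 5 10)(3 8 9)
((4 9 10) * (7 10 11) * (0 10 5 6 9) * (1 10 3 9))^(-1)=((0 3 9 11 7 5 6 1 10 4))^(-1)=(0 4 10 1 6 5 7 11 9 3)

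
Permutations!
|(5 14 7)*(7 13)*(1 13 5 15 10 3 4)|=14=|(1 13 7 15 10 3 4)(5 14)|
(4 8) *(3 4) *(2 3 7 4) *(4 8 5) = (2 3)(4 5)(7 8) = [0, 1, 3, 2, 5, 4, 6, 8, 7]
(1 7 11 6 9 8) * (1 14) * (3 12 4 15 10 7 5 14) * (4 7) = (1 5 14)(3 12 7 11 6 9 8)(4 15 10) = [0, 5, 2, 12, 15, 14, 9, 11, 3, 8, 4, 6, 7, 13, 1, 10]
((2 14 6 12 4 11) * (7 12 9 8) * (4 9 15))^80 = (2 6 4)(11 14 15)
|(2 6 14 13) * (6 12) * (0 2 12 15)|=|(0 2 15)(6 14 13 12)|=12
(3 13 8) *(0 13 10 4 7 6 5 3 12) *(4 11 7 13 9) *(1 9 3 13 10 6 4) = [3, 9, 2, 6, 10, 13, 5, 4, 12, 1, 11, 7, 0, 8] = (0 3 6 5 13 8 12)(1 9)(4 10 11 7)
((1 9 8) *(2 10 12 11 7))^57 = ((1 9 8)(2 10 12 11 7))^57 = (2 12 7 10 11)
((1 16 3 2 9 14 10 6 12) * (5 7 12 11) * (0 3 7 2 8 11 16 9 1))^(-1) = ((0 3 8 11 5 2 1 9 14 10 6 16 7 12))^(-1) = (0 12 7 16 6 10 14 9 1 2 5 11 8 3)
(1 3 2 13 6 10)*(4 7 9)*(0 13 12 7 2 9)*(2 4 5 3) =(0 13 6 10 1 2 12 7)(3 9 5) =[13, 2, 12, 9, 4, 3, 10, 0, 8, 5, 1, 11, 7, 6]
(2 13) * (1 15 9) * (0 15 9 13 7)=[15, 9, 7, 3, 4, 5, 6, 0, 8, 1, 10, 11, 12, 2, 14, 13]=(0 15 13 2 7)(1 9)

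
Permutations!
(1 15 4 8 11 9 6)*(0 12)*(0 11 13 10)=(0 12 11 9 6 1 15 4 8 13 10)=[12, 15, 2, 3, 8, 5, 1, 7, 13, 6, 0, 9, 11, 10, 14, 4]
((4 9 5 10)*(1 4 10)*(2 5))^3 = (10)(1 2 4 5 9)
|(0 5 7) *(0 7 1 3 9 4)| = 6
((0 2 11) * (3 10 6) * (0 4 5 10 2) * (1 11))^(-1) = ((1 11 4 5 10 6 3 2))^(-1) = (1 2 3 6 10 5 4 11)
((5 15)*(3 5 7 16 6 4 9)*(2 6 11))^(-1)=(2 11 16 7 15 5 3 9 4 6)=((2 6 4 9 3 5 15 7 16 11))^(-1)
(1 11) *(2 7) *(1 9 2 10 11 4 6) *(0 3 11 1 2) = (0 3 11 9)(1 4 6 2 7 10) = [3, 4, 7, 11, 6, 5, 2, 10, 8, 0, 1, 9]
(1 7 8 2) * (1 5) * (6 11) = (1 7 8 2 5)(6 11) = [0, 7, 5, 3, 4, 1, 11, 8, 2, 9, 10, 6]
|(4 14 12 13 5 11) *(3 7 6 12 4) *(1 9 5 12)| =|(1 9 5 11 3 7 6)(4 14)(12 13)| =14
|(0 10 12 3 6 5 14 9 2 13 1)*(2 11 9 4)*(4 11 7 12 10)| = 40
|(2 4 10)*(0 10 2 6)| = |(0 10 6)(2 4)| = 6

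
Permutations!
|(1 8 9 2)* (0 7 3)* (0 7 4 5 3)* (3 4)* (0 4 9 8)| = 8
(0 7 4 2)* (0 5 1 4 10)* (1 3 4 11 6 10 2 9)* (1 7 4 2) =(0 4 9 7 1 11 6 10)(2 5 3) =[4, 11, 5, 2, 9, 3, 10, 1, 8, 7, 0, 6]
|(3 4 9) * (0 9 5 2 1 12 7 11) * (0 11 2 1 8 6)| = 11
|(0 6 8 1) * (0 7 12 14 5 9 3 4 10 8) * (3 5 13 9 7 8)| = 6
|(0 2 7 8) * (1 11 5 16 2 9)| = 9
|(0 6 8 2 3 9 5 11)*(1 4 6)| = |(0 1 4 6 8 2 3 9 5 11)| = 10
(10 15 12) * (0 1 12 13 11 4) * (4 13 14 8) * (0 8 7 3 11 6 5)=(0 1 12 10 15 14 7 3 11 13 6 5)(4 8)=[1, 12, 2, 11, 8, 0, 5, 3, 4, 9, 15, 13, 10, 6, 7, 14]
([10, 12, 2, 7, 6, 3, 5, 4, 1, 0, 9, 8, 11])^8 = (12)(0 9 10)(3 6 7 5 4)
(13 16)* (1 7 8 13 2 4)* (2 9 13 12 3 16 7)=[0, 2, 4, 16, 1, 5, 6, 8, 12, 13, 10, 11, 3, 7, 14, 15, 9]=(1 2 4)(3 16 9 13 7 8 12)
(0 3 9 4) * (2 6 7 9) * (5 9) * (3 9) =[9, 1, 6, 2, 0, 3, 7, 5, 8, 4] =(0 9 4)(2 6 7 5 3)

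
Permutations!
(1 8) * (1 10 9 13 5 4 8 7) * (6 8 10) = (1 7)(4 10 9 13 5)(6 8) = [0, 7, 2, 3, 10, 4, 8, 1, 6, 13, 9, 11, 12, 5]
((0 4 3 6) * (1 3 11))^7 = ((0 4 11 1 3 6))^7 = (0 4 11 1 3 6)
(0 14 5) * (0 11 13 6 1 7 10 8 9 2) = [14, 7, 0, 3, 4, 11, 1, 10, 9, 2, 8, 13, 12, 6, 5] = (0 14 5 11 13 6 1 7 10 8 9 2)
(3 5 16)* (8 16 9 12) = (3 5 9 12 8 16) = [0, 1, 2, 5, 4, 9, 6, 7, 16, 12, 10, 11, 8, 13, 14, 15, 3]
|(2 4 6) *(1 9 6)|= |(1 9 6 2 4)|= 5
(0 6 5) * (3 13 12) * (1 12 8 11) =(0 6 5)(1 12 3 13 8 11) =[6, 12, 2, 13, 4, 0, 5, 7, 11, 9, 10, 1, 3, 8]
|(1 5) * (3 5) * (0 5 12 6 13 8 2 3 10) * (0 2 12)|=|(0 5 1 10 2 3)(6 13 8 12)|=12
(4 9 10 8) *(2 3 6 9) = (2 3 6 9 10 8 4) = [0, 1, 3, 6, 2, 5, 9, 7, 4, 10, 8]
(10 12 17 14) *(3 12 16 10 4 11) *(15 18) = (3 12 17 14 4 11)(10 16)(15 18) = [0, 1, 2, 12, 11, 5, 6, 7, 8, 9, 16, 3, 17, 13, 4, 18, 10, 14, 15]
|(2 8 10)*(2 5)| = |(2 8 10 5)| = 4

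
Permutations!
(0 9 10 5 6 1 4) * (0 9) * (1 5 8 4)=(4 9 10 8)(5 6)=[0, 1, 2, 3, 9, 6, 5, 7, 4, 10, 8]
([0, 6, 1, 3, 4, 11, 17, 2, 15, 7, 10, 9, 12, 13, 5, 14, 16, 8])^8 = [0, 9, 11, 3, 4, 8, 7, 5, 1, 14, 10, 15, 12, 13, 17, 6, 16, 2]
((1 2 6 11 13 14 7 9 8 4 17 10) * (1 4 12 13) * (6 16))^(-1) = ((1 2 16 6 11)(4 17 10)(7 9 8 12 13 14))^(-1) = (1 11 6 16 2)(4 10 17)(7 14 13 12 8 9)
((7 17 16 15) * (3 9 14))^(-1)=((3 9 14)(7 17 16 15))^(-1)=(3 14 9)(7 15 16 17)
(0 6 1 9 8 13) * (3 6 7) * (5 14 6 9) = (0 7 3 9 8 13)(1 5 14 6) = [7, 5, 2, 9, 4, 14, 1, 3, 13, 8, 10, 11, 12, 0, 6]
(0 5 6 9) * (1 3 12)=(0 5 6 9)(1 3 12)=[5, 3, 2, 12, 4, 6, 9, 7, 8, 0, 10, 11, 1]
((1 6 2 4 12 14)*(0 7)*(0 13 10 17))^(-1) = (0 17 10 13 7)(1 14 12 4 2 6)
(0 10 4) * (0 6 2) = (0 10 4 6 2) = [10, 1, 0, 3, 6, 5, 2, 7, 8, 9, 4]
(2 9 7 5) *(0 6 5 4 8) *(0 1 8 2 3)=(0 6 5 3)(1 8)(2 9 7 4)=[6, 8, 9, 0, 2, 3, 5, 4, 1, 7]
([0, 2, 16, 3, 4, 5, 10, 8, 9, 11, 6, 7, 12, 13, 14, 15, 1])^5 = (1 16 2)(6 10)(7 8 9 11)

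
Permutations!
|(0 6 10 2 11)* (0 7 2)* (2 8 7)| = 6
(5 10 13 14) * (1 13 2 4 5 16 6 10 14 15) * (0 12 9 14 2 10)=[12, 13, 4, 3, 5, 2, 0, 7, 8, 14, 10, 11, 9, 15, 16, 1, 6]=(0 12 9 14 16 6)(1 13 15)(2 4 5)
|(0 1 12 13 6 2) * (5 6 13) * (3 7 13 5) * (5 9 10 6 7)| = |(0 1 12 3 5 7 13 9 10 6 2)| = 11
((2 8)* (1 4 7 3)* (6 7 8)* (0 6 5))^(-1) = (0 5 2 8 4 1 3 7 6)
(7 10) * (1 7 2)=[0, 7, 1, 3, 4, 5, 6, 10, 8, 9, 2]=(1 7 10 2)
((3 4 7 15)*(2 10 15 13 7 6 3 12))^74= (2 15)(3 6 4)(10 12)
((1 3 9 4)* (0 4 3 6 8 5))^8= ((0 4 1 6 8 5)(3 9))^8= (9)(0 1 8)(4 6 5)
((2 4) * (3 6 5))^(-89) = (2 4)(3 6 5)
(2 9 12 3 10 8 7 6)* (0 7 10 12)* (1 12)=[7, 12, 9, 1, 4, 5, 2, 6, 10, 0, 8, 11, 3]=(0 7 6 2 9)(1 12 3)(8 10)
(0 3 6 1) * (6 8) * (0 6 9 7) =(0 3 8 9 7)(1 6) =[3, 6, 2, 8, 4, 5, 1, 0, 9, 7]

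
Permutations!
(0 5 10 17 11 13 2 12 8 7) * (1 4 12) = (0 5 10 17 11 13 2 1 4 12 8 7) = [5, 4, 1, 3, 12, 10, 6, 0, 7, 9, 17, 13, 8, 2, 14, 15, 16, 11]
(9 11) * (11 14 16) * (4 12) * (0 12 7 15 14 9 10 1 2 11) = (0 12 4 7 15 14 16)(1 2 11 10) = [12, 2, 11, 3, 7, 5, 6, 15, 8, 9, 1, 10, 4, 13, 16, 14, 0]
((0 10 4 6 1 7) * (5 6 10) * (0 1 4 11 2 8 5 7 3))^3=((0 7 1 3)(2 8 5 6 4 10 11))^3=(0 3 1 7)(2 6 11 5 10 8 4)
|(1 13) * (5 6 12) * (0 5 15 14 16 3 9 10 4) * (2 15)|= 12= |(0 5 6 12 2 15 14 16 3 9 10 4)(1 13)|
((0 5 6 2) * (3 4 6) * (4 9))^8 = ((0 5 3 9 4 6 2))^8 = (0 5 3 9 4 6 2)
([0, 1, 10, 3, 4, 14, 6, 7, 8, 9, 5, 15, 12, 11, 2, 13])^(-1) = [0, 1, 14, 3, 4, 10, 6, 7, 8, 9, 2, 13, 12, 15, 5, 11]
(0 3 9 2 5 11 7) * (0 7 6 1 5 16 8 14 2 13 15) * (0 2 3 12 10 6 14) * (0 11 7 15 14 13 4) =(0 12 10 6 1 5 7 15 2 16 8 11 13 14 3 9 4) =[12, 5, 16, 9, 0, 7, 1, 15, 11, 4, 6, 13, 10, 14, 3, 2, 8]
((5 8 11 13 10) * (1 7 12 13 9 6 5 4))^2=((1 7 12 13 10 4)(5 8 11 9 6))^2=(1 12 10)(4 7 13)(5 11 6 8 9)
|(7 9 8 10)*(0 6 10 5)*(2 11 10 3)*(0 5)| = 9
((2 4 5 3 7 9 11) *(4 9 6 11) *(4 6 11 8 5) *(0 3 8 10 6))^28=(0 2 7)(3 9 11)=((0 3 7 11 2 9)(5 8)(6 10))^28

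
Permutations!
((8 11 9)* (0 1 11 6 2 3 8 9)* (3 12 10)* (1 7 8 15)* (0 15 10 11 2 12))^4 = (0 12 2 6 1 8 15 7 11)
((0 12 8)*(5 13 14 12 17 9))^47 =((0 17 9 5 13 14 12 8))^47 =(0 8 12 14 13 5 9 17)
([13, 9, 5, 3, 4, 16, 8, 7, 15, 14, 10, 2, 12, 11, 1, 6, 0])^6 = [0, 1, 2, 3, 4, 5, 6, 7, 8, 9, 10, 11, 12, 13, 14, 15, 16]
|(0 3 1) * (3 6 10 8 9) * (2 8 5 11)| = |(0 6 10 5 11 2 8 9 3 1)| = 10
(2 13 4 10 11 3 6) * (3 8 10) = (2 13 4 3 6)(8 10 11) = [0, 1, 13, 6, 3, 5, 2, 7, 10, 9, 11, 8, 12, 4]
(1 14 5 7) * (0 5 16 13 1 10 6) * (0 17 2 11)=[5, 14, 11, 3, 4, 7, 17, 10, 8, 9, 6, 0, 12, 1, 16, 15, 13, 2]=(0 5 7 10 6 17 2 11)(1 14 16 13)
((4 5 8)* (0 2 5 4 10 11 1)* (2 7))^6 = (0 11 8 2)(1 10 5 7)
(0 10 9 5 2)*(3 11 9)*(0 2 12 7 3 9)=[10, 1, 2, 11, 4, 12, 6, 3, 8, 5, 9, 0, 7]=(0 10 9 5 12 7 3 11)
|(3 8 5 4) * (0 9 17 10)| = |(0 9 17 10)(3 8 5 4)| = 4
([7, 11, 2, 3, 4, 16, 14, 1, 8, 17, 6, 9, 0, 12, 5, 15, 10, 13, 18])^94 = (18)(0 13 9 1)(5 14 6 10 16)(7 12 17 11)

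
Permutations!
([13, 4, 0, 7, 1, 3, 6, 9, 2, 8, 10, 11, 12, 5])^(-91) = [9, 4, 7, 0, 1, 2, 6, 13, 3, 5, 10, 11, 12, 8]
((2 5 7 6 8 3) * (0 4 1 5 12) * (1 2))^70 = ((0 4 2 12)(1 5 7 6 8 3))^70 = (0 2)(1 8 7)(3 6 5)(4 12)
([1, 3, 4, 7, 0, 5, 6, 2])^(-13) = (0 4 2 7 3 1)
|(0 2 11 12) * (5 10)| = 4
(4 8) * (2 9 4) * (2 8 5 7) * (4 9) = [0, 1, 4, 3, 5, 7, 6, 2, 8, 9] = (9)(2 4 5 7)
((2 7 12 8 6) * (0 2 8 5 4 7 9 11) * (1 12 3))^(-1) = ((0 2 9 11)(1 12 5 4 7 3)(6 8))^(-1) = (0 11 9 2)(1 3 7 4 5 12)(6 8)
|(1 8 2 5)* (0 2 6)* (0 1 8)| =6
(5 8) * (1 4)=(1 4)(5 8)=[0, 4, 2, 3, 1, 8, 6, 7, 5]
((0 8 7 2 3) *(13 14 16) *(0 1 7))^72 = ((0 8)(1 7 2 3)(13 14 16))^72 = (16)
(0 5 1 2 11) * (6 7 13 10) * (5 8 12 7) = (0 8 12 7 13 10 6 5 1 2 11) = [8, 2, 11, 3, 4, 1, 5, 13, 12, 9, 6, 0, 7, 10]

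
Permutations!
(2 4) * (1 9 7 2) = (1 9 7 2 4) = [0, 9, 4, 3, 1, 5, 6, 2, 8, 7]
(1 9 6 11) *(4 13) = (1 9 6 11)(4 13) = [0, 9, 2, 3, 13, 5, 11, 7, 8, 6, 10, 1, 12, 4]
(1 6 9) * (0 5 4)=(0 5 4)(1 6 9)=[5, 6, 2, 3, 0, 4, 9, 7, 8, 1]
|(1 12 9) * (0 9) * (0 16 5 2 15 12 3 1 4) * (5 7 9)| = 18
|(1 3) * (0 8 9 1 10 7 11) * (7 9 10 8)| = |(0 7 11)(1 3 8 10 9)| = 15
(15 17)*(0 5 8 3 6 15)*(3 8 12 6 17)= (0 5 12 6 15 3 17)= [5, 1, 2, 17, 4, 12, 15, 7, 8, 9, 10, 11, 6, 13, 14, 3, 16, 0]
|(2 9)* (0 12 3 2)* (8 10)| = |(0 12 3 2 9)(8 10)| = 10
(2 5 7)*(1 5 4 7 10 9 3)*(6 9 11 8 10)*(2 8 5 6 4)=(1 6 9 3)(4 7 8 10 11 5)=[0, 6, 2, 1, 7, 4, 9, 8, 10, 3, 11, 5]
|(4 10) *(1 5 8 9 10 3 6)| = 8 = |(1 5 8 9 10 4 3 6)|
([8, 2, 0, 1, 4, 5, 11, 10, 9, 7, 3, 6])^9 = (0 8 9 7 10 3 1 2)(6 11)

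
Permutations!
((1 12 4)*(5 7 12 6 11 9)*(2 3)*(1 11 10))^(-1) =(1 10 6)(2 3)(4 12 7 5 9 11)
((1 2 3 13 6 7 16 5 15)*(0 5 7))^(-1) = (0 6 13 3 2 1 15 5)(7 16)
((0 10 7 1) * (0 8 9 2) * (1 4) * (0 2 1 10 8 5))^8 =(0 1 8 5 9)(4 7 10)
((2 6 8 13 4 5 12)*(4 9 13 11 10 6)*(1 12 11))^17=(1 8 6 10 11 5 4 2 12)(9 13)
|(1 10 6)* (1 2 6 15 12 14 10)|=|(2 6)(10 15 12 14)|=4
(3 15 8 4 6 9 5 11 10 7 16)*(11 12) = [0, 1, 2, 15, 6, 12, 9, 16, 4, 5, 7, 10, 11, 13, 14, 8, 3] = (3 15 8 4 6 9 5 12 11 10 7 16)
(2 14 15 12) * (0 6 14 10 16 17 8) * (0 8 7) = (0 6 14 15 12 2 10 16 17 7) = [6, 1, 10, 3, 4, 5, 14, 0, 8, 9, 16, 11, 2, 13, 15, 12, 17, 7]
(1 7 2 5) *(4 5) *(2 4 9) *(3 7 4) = [0, 4, 9, 7, 5, 1, 6, 3, 8, 2] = (1 4 5)(2 9)(3 7)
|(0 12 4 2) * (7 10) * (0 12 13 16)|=|(0 13 16)(2 12 4)(7 10)|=6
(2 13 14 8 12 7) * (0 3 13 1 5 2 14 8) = [3, 5, 1, 13, 4, 2, 6, 14, 12, 9, 10, 11, 7, 8, 0] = (0 3 13 8 12 7 14)(1 5 2)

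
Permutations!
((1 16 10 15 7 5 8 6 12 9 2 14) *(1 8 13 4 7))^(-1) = (1 15 10 16)(2 9 12 6 8 14)(4 13 5 7)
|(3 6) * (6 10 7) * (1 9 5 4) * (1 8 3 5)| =|(1 9)(3 10 7 6 5 4 8)| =14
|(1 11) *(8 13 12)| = |(1 11)(8 13 12)| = 6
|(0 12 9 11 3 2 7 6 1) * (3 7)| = 14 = |(0 12 9 11 7 6 1)(2 3)|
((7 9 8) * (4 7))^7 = (4 8 9 7)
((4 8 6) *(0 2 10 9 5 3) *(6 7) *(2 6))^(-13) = ((0 6 4 8 7 2 10 9 5 3))^(-13) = (0 9 7 6 5 2 4 3 10 8)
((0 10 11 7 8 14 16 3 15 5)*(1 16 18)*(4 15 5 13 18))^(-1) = (0 5 3 16 1 18 13 15 4 14 8 7 11 10) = ((0 10 11 7 8 14 4 15 13 18 1 16 3 5))^(-1)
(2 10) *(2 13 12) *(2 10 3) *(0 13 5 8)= (0 13 12 10 5 8)(2 3)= [13, 1, 3, 2, 4, 8, 6, 7, 0, 9, 5, 11, 10, 12]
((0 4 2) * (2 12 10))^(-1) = ((0 4 12 10 2))^(-1) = (0 2 10 12 4)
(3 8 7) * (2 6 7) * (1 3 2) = (1 3 8)(2 6 7) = [0, 3, 6, 8, 4, 5, 7, 2, 1]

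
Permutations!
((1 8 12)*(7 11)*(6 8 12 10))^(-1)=((1 12)(6 8 10)(7 11))^(-1)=(1 12)(6 10 8)(7 11)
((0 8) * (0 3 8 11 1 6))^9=(0 11 1 6)(3 8)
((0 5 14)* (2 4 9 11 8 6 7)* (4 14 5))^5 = (0 6 4 7 9 2 11 14 8)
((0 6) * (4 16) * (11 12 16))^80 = ((0 6)(4 11 12 16))^80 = (16)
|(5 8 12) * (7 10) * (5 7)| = 5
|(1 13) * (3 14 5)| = |(1 13)(3 14 5)| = 6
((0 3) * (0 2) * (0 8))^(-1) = (0 8 2 3)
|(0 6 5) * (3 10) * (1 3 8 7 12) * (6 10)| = 9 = |(0 10 8 7 12 1 3 6 5)|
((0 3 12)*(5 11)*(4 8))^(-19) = (0 12 3)(4 8)(5 11)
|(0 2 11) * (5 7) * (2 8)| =|(0 8 2 11)(5 7)| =4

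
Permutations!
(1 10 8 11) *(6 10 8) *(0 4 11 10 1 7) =(0 4 11 7)(1 8 10 6) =[4, 8, 2, 3, 11, 5, 1, 0, 10, 9, 6, 7]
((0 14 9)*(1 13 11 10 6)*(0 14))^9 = ((1 13 11 10 6)(9 14))^9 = (1 6 10 11 13)(9 14)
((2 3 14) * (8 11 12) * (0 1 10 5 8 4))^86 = (0 12 8 10)(1 4 11 5)(2 14 3) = ((0 1 10 5 8 11 12 4)(2 3 14))^86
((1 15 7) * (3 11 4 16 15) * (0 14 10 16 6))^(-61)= (0 7 6 15 4 16 11 10 3 14 1)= ((0 14 10 16 15 7 1 3 11 4 6))^(-61)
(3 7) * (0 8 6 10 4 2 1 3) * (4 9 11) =(0 8 6 10 9 11 4 2 1 3 7) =[8, 3, 1, 7, 2, 5, 10, 0, 6, 11, 9, 4]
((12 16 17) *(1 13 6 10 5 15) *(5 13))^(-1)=((1 5 15)(6 10 13)(12 16 17))^(-1)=(1 15 5)(6 13 10)(12 17 16)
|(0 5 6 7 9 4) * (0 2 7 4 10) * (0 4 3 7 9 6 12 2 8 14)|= 9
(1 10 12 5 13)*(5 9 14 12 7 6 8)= [0, 10, 2, 3, 4, 13, 8, 6, 5, 14, 7, 11, 9, 1, 12]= (1 10 7 6 8 5 13)(9 14 12)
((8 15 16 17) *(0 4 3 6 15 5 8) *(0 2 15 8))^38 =(0 3 8)(2 16)(4 6 5)(15 17)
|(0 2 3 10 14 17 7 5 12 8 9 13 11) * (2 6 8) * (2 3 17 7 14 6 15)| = 15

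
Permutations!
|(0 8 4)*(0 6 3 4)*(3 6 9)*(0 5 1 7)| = 15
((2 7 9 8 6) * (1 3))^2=((1 3)(2 7 9 8 6))^2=(2 9 6 7 8)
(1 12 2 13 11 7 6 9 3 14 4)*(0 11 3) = [11, 12, 13, 14, 1, 5, 9, 6, 8, 0, 10, 7, 2, 3, 4] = (0 11 7 6 9)(1 12 2 13 3 14 4)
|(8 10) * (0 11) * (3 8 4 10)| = |(0 11)(3 8)(4 10)| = 2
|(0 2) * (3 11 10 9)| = 4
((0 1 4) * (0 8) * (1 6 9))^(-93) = (0 1)(4 6)(8 9)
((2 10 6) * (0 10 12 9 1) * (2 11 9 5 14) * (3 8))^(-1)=((0 10 6 11 9 1)(2 12 5 14)(3 8))^(-1)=(0 1 9 11 6 10)(2 14 5 12)(3 8)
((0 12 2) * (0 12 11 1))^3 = ((0 11 1)(2 12))^3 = (2 12)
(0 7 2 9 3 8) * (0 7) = [0, 1, 9, 8, 4, 5, 6, 2, 7, 3] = (2 9 3 8 7)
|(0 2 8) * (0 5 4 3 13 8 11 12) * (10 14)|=20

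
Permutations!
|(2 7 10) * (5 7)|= 4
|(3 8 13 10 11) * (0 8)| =6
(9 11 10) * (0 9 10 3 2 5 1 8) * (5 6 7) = (0 9 11 3 2 6 7 5 1 8) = [9, 8, 6, 2, 4, 1, 7, 5, 0, 11, 10, 3]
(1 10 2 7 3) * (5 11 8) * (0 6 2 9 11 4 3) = [6, 10, 7, 1, 3, 4, 2, 0, 5, 11, 9, 8] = (0 6 2 7)(1 10 9 11 8 5 4 3)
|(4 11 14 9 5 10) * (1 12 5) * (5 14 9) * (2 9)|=9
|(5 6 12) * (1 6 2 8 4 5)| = 12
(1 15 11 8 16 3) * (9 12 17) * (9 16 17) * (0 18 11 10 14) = (0 18 11 8 17 16 3 1 15 10 14)(9 12) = [18, 15, 2, 1, 4, 5, 6, 7, 17, 12, 14, 8, 9, 13, 0, 10, 3, 16, 11]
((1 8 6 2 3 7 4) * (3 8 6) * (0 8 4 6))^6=(0 4 6 3)(1 2 7 8)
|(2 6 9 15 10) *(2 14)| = 6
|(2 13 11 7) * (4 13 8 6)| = 7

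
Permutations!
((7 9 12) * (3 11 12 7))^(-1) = (3 12 11)(7 9)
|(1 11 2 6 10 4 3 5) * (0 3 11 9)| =|(0 3 5 1 9)(2 6 10 4 11)| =5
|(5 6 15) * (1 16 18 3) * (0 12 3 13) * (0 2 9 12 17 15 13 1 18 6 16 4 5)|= 33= |(0 17 15)(1 4 5 16 6 13 2 9 12 3 18)|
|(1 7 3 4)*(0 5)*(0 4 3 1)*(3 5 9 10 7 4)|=6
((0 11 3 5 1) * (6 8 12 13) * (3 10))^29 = (0 1 5 3 10 11)(6 8 12 13)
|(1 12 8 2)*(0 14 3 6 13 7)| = 12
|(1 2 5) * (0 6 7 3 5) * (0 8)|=|(0 6 7 3 5 1 2 8)|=8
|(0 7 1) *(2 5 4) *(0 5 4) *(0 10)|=10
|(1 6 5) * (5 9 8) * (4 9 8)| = |(1 6 8 5)(4 9)| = 4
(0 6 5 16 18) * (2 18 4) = (0 6 5 16 4 2 18) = [6, 1, 18, 3, 2, 16, 5, 7, 8, 9, 10, 11, 12, 13, 14, 15, 4, 17, 0]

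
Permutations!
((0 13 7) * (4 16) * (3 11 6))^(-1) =(0 7 13)(3 6 11)(4 16)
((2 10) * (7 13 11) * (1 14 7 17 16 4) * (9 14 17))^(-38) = (1 16)(4 17)(7 11 14 13 9)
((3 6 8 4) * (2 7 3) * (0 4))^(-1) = ((0 4 2 7 3 6 8))^(-1) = (0 8 6 3 7 2 4)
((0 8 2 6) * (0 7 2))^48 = (8)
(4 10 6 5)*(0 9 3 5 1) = (0 9 3 5 4 10 6 1) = [9, 0, 2, 5, 10, 4, 1, 7, 8, 3, 6]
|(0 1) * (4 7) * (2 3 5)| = |(0 1)(2 3 5)(4 7)| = 6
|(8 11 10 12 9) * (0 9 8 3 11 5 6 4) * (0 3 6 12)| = |(0 9 6 4 3 11 10)(5 12 8)| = 21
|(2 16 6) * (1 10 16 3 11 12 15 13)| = |(1 10 16 6 2 3 11 12 15 13)| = 10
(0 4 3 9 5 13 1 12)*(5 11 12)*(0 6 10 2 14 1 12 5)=(0 4 3 9 11 5 13 12 6 10 2 14 1)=[4, 0, 14, 9, 3, 13, 10, 7, 8, 11, 2, 5, 6, 12, 1]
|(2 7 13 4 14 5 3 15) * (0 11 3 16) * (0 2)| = |(0 11 3 15)(2 7 13 4 14 5 16)| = 28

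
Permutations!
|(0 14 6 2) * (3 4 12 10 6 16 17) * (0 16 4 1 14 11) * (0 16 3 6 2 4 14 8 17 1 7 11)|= |(1 8 17 6 4 12 10 2 3 7 11 16)|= 12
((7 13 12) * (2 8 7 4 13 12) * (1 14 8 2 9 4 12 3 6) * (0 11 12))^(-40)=((0 11 12)(1 14 8 7 3 6)(4 13 9))^(-40)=(0 12 11)(1 8 3)(4 9 13)(6 14 7)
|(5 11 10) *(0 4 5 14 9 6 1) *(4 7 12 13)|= |(0 7 12 13 4 5 11 10 14 9 6 1)|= 12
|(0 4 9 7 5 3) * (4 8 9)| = 6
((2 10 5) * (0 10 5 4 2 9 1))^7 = (10)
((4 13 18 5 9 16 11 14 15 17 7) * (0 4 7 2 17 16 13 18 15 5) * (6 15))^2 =(0 18 4)(5 13 15 11)(6 16 14 9)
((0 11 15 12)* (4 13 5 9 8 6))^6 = ((0 11 15 12)(4 13 5 9 8 6))^6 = (0 15)(11 12)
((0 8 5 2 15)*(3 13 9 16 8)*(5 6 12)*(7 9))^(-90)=(0 8)(2 9)(3 6)(5 7)(12 13)(15 16)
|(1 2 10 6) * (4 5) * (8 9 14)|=12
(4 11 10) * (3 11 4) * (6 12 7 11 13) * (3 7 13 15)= (3 15)(6 12 13)(7 11 10)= [0, 1, 2, 15, 4, 5, 12, 11, 8, 9, 7, 10, 13, 6, 14, 3]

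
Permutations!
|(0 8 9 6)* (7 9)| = |(0 8 7 9 6)| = 5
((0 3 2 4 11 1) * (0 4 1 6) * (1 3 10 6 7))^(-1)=((0 10 6)(1 4 11 7)(2 3))^(-1)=(0 6 10)(1 7 11 4)(2 3)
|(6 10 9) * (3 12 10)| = 5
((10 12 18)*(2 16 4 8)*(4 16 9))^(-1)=(2 8 4 9)(10 18 12)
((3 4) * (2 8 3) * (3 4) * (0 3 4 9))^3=((0 3 4 2 8 9))^3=(0 2)(3 8)(4 9)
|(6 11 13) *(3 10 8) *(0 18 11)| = 15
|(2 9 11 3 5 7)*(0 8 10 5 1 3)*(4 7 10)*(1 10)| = 28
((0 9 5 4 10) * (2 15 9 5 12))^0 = (15)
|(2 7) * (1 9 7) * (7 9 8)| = |(9)(1 8 7 2)| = 4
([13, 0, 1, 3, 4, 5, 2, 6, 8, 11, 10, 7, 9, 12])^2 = [12, 13, 0, 3, 4, 5, 1, 2, 8, 7, 10, 6, 11, 9]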